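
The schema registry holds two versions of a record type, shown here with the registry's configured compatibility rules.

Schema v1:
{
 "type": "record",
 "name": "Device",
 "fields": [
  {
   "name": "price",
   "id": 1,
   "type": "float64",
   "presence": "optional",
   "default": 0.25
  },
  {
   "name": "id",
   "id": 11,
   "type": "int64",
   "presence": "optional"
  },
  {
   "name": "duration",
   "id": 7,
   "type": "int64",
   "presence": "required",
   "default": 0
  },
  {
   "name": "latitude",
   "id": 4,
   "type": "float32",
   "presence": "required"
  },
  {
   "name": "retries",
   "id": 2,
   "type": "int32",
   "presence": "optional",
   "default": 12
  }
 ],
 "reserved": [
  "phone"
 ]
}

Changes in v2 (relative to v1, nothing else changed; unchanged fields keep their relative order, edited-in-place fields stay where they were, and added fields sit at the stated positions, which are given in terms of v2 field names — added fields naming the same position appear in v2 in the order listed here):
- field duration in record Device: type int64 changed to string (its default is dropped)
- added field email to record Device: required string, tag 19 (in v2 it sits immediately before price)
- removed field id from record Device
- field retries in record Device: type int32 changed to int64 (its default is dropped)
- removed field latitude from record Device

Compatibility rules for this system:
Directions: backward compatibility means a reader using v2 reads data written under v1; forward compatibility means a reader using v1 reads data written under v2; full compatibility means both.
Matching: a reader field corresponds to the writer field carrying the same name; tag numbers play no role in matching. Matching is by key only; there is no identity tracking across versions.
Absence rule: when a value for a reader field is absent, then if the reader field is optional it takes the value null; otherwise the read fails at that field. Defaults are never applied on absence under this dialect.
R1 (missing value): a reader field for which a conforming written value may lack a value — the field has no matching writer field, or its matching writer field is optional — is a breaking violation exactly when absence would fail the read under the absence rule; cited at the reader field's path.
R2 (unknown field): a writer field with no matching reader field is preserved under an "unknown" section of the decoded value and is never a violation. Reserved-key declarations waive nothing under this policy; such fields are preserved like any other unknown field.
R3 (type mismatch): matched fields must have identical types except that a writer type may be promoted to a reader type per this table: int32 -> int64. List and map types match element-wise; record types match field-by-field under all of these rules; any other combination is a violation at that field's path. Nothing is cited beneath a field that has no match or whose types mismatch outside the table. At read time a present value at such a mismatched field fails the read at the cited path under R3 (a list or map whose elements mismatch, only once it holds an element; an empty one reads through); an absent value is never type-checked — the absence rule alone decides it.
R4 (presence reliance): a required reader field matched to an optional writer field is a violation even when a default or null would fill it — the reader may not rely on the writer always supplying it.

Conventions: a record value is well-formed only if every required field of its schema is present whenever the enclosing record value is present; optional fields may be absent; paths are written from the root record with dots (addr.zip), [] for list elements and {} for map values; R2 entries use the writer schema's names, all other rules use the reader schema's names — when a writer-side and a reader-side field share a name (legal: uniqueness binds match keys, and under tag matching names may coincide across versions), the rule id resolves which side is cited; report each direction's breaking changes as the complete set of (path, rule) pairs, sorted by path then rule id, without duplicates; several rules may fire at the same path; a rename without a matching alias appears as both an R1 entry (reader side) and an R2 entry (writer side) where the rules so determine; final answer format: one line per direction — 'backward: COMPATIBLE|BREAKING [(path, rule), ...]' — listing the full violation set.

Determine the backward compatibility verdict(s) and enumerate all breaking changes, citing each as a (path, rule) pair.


backward: BREAKING [(duration, R3), (email, R1)]

the writer's type comes first in each Device pair
checking backward for Device: reader v2 against writer v1:
  email: no writer-side match
  price: paired with writer price (float64 -> float64; writer optional)
  duration: paired with writer duration (int64 -> string; writer required)
  retries: paired with writer retries (int32 -> int64; writer optional)
  writer id: unknown to reader
  writer latitude: unknown to reader
  R3 fires at duration
  R1 fires at email
  => backward verdict for Device: BREAKING, 2 violation(s)
diffs on Device not affecting the asked answer:
  removed field id from record Device -> triggers nothing under Device's printed rules — same verdict
  field retries in record Device: type int32 changed to int64 (its default is dropped) -> affects forward compatibility only, which is not asked
  removed field latitude from record Device -> affects forward compatibility only, which is not asked


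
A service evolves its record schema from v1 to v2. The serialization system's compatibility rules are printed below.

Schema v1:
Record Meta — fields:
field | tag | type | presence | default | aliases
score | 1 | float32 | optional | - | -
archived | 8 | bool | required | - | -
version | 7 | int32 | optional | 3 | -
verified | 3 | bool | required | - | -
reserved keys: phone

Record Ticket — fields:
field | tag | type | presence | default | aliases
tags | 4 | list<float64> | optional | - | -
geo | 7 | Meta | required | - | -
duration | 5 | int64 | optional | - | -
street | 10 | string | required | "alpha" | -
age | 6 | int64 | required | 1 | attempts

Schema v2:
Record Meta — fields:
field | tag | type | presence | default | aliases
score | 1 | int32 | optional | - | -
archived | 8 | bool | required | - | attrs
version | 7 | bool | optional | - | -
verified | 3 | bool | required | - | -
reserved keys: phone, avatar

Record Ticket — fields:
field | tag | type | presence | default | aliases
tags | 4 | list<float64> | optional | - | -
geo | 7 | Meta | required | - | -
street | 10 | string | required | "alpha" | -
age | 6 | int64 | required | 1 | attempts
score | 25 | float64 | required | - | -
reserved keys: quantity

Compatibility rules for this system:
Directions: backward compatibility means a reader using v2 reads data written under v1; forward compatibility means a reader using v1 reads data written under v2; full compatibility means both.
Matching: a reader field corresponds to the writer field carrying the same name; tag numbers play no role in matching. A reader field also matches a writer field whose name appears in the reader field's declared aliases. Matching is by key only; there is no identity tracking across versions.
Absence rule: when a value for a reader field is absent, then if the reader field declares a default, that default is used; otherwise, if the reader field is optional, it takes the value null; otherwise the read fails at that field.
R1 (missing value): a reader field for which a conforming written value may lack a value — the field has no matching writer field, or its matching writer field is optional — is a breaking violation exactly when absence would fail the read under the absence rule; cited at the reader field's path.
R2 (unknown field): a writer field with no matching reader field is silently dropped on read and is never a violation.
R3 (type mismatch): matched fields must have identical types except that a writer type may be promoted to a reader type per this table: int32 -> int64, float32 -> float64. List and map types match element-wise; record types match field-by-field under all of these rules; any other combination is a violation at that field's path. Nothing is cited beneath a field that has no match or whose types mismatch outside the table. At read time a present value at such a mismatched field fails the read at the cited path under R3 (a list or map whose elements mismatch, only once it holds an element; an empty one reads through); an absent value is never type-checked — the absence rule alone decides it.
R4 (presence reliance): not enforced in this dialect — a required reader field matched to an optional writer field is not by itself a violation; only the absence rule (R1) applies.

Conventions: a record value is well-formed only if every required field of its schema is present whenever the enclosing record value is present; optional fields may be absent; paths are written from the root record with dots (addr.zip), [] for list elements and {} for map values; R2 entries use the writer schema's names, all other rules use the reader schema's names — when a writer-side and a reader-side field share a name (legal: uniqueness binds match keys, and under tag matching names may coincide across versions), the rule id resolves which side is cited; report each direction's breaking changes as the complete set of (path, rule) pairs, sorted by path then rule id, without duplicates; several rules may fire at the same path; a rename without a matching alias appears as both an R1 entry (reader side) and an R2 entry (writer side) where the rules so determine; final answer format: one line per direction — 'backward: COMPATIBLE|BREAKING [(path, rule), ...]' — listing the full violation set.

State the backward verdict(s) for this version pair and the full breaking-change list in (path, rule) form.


each type pair in Ticket: writer, then reader
backward on Ticket — v2 reading data written by v1:
  writer optional, list<float64> -> list<float64>: reader tags maps from writer tags
  writer required, Meta -> Meta: reader geo maps from writer geo
  writer required, string -> string: reader street maps from writer street
  writer required, int64 -> int64: reader age maps from writer age
  score: no writer match
  duration (writer side), unknown to reader
  writer optional, float32 -> int32: reader geo.score maps from writer geo.score
  writer required, bool -> bool: reader geo.archived maps from writer geo.archived
  writer optional, int32 -> bool: reader geo.version maps from writer geo.version
  writer required, bool -> bool: reader geo.verified maps from writer geo.verified
  R3 fires at geo.score
  R3 fires at geo.version
  R1 fires at score
  => backward: BREAKING (3)
remaining Ticket differences; none change what is asked:
  removed field duration from record Ticket -> fires no rule on Ticket, leaving the asked answer as it is

backward: BREAKING [(geo.score, R3), (geo.version, R3), (score, R1)]


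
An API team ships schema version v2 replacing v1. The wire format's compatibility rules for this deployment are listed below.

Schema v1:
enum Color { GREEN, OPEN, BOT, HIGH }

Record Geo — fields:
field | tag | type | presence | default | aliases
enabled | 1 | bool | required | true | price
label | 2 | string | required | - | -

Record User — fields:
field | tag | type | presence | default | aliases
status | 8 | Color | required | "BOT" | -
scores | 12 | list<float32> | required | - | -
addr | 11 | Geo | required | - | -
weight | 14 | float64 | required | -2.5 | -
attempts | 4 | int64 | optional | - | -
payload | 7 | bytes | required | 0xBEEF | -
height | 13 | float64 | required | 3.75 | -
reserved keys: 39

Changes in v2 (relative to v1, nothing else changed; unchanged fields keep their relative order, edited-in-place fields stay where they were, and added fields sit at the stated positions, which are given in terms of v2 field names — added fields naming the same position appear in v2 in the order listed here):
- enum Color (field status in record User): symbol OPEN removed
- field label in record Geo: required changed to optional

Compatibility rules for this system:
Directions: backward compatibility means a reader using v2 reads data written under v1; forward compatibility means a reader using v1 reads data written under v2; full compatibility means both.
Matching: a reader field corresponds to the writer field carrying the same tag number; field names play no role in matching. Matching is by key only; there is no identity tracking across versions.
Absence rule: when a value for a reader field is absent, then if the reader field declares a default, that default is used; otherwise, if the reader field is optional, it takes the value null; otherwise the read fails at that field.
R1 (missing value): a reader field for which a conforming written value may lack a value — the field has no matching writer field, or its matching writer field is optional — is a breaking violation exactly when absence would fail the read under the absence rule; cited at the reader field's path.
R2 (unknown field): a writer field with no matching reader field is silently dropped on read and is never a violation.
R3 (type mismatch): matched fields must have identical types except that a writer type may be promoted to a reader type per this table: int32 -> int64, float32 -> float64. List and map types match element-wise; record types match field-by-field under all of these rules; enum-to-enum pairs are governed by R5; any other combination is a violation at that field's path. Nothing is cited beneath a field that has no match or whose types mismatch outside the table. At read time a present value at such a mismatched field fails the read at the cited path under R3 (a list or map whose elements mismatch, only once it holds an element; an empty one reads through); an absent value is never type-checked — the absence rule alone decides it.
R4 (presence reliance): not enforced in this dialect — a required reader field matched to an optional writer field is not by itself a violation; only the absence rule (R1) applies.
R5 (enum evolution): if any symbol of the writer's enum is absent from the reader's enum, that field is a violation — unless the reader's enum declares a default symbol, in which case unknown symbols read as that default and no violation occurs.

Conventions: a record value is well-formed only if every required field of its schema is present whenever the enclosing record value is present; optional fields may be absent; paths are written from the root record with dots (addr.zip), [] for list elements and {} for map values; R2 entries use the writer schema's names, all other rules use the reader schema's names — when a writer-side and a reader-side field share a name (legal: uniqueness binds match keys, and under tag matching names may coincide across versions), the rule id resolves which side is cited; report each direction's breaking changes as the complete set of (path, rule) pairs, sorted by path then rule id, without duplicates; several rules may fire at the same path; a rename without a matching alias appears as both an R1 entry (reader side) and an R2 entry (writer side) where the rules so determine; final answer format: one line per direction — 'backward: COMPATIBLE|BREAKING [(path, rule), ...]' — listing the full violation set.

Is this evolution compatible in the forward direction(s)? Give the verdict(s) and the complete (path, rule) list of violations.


arrows below run writer -> reader for User
forward pass over User, reader schema v1, writer schema v2:
  status: Color -> Color, writer required; from status
  scores: list<float32> -> list<float32>, writer required; from scores
  addr: Geo -> Geo, writer required; from addr
  weight: float64 -> float64, writer required; from weight
  attempts: int64 -> int64, writer optional; from attempts
  payload: bytes -> bytes, writer required; from payload
  height: float64 -> float64, writer required; from height
  addr.enabled: bool -> bool, writer required; from addr.enabled
  addr.label: string -> string, writer optional; from addr.label
  breaking: (addr.label, R1)
  => 1 violation(s): forward is BREAKING for User
the other User changes do not affect what is asked:
  enum Color (field status in record User): symbol OPEN removed -> fires only in the backward direction of User, which is not asked here

forward: BREAKING [(addr.label, R1)]


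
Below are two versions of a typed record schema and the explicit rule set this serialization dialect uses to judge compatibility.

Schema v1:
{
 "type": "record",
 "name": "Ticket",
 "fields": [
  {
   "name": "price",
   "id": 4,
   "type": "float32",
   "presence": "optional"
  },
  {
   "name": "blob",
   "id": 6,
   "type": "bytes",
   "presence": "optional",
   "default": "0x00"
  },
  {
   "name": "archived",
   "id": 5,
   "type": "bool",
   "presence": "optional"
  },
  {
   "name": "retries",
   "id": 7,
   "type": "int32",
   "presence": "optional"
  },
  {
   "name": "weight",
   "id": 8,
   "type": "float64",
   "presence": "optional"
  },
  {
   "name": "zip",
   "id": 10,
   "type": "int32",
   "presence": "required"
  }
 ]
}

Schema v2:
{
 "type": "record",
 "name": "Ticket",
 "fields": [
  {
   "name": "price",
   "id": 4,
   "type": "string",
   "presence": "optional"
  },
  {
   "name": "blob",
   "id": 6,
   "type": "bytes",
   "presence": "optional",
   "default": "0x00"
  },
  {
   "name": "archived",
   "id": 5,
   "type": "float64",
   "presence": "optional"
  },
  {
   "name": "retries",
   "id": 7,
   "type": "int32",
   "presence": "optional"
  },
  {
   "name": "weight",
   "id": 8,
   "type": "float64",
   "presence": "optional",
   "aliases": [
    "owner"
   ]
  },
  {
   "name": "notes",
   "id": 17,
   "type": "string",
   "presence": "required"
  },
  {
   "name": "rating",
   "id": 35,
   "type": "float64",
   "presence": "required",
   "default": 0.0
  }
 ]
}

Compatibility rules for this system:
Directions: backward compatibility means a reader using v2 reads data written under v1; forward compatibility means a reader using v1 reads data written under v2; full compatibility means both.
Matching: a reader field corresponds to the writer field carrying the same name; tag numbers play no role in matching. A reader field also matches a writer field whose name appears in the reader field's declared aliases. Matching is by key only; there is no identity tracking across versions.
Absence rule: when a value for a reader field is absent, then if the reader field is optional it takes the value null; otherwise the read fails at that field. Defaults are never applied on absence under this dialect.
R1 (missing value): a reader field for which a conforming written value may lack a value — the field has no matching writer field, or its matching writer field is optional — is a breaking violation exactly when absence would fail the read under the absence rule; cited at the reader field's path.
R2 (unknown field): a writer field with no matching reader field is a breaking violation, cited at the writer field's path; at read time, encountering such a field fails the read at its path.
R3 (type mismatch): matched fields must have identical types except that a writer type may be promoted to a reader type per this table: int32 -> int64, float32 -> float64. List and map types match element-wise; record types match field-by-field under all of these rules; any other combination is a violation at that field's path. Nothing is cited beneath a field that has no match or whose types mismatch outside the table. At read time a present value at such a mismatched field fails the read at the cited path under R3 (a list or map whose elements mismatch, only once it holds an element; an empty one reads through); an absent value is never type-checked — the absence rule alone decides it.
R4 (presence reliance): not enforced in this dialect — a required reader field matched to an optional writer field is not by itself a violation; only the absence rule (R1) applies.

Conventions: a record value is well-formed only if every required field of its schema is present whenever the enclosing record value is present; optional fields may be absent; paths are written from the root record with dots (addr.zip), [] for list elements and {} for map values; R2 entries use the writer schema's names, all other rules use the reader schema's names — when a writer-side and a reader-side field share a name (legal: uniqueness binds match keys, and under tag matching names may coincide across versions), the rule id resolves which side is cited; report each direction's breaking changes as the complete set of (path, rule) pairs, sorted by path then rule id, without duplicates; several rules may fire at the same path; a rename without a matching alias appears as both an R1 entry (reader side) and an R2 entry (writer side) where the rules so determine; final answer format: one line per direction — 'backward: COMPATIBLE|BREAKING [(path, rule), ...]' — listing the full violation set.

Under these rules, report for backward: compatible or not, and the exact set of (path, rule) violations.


backward: BREAKING [(archived, R3), (notes, R1), (price, R3), (rating, R1), (zip, R2)]

arrows below run writer -> reader for Ticket
backward on Ticket — v2 reading data written by v1:
  price <- price (float32 -> string, writer optional)
  blob <- blob (bytes -> bytes, writer optional)
  archived <- archived (bool -> float64, writer optional)
  retries <- retries (int32 -> int32, writer optional)
  weight <- weight (float64 -> float64, writer optional)
  notes: no writer match
  rating: no writer match
  leftover writer field: zip
  R3 fires at archived
  R1 fires at notes
  R3 fires at price
  R1 fires at rating
  R2 fires at zip
  => backward: BREAKING (5)


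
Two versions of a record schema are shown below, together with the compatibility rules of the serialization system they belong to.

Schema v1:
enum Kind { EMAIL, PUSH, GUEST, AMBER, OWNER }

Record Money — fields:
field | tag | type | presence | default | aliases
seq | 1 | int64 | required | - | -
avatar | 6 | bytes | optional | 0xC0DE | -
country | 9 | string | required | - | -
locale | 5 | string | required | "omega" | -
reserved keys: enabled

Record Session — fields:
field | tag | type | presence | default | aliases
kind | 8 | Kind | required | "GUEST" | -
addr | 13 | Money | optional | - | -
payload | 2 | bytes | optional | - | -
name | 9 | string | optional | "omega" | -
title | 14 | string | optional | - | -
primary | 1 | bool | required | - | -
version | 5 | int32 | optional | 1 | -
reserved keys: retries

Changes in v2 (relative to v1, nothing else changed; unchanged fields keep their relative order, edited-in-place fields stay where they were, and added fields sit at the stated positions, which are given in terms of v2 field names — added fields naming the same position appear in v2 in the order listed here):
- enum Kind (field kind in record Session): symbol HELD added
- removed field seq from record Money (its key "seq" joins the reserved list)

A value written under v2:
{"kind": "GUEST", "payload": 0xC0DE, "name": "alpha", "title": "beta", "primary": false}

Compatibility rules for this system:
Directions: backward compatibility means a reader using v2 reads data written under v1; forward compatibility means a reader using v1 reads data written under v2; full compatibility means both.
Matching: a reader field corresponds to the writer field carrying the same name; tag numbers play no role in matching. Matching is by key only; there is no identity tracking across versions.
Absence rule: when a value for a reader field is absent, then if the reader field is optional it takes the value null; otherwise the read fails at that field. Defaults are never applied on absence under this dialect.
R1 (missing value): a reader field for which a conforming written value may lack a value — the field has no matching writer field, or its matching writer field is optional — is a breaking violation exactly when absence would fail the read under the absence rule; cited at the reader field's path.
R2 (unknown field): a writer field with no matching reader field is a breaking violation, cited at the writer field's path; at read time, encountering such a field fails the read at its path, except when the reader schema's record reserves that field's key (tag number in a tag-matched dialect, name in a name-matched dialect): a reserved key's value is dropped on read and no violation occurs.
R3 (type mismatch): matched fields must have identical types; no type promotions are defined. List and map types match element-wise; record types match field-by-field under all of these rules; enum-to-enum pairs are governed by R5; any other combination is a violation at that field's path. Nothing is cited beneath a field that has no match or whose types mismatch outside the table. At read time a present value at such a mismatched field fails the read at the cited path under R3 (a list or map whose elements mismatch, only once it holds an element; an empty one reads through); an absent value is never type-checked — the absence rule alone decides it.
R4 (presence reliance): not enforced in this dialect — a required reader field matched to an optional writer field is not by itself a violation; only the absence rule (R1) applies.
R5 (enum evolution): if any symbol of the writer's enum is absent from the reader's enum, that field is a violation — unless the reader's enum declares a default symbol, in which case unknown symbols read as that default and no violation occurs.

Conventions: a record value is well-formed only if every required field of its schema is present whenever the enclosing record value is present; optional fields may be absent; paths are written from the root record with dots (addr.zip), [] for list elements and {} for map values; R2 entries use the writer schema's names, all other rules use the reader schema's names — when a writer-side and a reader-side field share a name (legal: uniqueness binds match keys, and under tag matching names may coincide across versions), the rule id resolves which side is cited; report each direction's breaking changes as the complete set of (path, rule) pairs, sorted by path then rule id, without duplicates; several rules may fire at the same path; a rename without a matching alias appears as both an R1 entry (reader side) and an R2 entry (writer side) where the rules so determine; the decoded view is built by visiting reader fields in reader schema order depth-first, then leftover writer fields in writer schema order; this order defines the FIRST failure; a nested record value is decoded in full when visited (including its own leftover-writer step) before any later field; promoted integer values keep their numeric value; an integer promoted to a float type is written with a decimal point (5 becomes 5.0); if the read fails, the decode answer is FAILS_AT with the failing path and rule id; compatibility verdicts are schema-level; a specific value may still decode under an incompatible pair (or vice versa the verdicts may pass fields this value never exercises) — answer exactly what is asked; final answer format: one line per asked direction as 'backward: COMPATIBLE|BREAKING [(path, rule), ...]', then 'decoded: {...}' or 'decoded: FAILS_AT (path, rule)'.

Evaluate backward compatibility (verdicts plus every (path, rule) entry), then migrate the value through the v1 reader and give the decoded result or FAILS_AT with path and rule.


backward: COMPATIBLE []; decoded: {"kind": "GUEST", "addr": null, "payload": 0xC0DE, "name": "alpha", "title": "beta", "primary": false, "version": null}

arrows below run writer -> reader for Session
backward pass over Session, reader schema v2, writer schema v1:
  kind: Kind -> Kind, writer required; from kind
  addr: Money -> Money, writer optional; from addr
  payload: bytes -> bytes, writer optional; from payload
  name: string -> string, writer optional; from name
  title: string -> string, writer optional; from title
  primary: bool -> bool, writer required; from primary
  version: int32 -> int32, writer optional; from version
  addr.avatar: bytes -> bytes, writer optional; from addr.avatar
  addr.country: string -> string, writer required; from addr.country
  addr.locale: string -> string, writer required; from addr.locale
  addr.seq (writer side), unknown to reader
  => backward: COMPATIBLE
migrating the Session value to v1:
  kind := "GUEST"
  addr := null (missing; optional => null)
  payload := 0xC0DE
  name := "alpha"
  title := "beta"
  primary := false
  version := null (missing; optional => null)
  => decoded: {"kind": "GUEST", "addr": null, "payload": 0xC0DE, "name": "alpha", "title": "beta", "primary": false, "version": null}
the other Session changes do not affect what is asked:
  enum Kind (field kind in record Session): symbol HELD added -> its effect on Session is confined to the forward direction, not asked
  removed field seq from record Money (its key "seq" joins the reserved list) -> its effect on Session is confined to the forward direction, not asked


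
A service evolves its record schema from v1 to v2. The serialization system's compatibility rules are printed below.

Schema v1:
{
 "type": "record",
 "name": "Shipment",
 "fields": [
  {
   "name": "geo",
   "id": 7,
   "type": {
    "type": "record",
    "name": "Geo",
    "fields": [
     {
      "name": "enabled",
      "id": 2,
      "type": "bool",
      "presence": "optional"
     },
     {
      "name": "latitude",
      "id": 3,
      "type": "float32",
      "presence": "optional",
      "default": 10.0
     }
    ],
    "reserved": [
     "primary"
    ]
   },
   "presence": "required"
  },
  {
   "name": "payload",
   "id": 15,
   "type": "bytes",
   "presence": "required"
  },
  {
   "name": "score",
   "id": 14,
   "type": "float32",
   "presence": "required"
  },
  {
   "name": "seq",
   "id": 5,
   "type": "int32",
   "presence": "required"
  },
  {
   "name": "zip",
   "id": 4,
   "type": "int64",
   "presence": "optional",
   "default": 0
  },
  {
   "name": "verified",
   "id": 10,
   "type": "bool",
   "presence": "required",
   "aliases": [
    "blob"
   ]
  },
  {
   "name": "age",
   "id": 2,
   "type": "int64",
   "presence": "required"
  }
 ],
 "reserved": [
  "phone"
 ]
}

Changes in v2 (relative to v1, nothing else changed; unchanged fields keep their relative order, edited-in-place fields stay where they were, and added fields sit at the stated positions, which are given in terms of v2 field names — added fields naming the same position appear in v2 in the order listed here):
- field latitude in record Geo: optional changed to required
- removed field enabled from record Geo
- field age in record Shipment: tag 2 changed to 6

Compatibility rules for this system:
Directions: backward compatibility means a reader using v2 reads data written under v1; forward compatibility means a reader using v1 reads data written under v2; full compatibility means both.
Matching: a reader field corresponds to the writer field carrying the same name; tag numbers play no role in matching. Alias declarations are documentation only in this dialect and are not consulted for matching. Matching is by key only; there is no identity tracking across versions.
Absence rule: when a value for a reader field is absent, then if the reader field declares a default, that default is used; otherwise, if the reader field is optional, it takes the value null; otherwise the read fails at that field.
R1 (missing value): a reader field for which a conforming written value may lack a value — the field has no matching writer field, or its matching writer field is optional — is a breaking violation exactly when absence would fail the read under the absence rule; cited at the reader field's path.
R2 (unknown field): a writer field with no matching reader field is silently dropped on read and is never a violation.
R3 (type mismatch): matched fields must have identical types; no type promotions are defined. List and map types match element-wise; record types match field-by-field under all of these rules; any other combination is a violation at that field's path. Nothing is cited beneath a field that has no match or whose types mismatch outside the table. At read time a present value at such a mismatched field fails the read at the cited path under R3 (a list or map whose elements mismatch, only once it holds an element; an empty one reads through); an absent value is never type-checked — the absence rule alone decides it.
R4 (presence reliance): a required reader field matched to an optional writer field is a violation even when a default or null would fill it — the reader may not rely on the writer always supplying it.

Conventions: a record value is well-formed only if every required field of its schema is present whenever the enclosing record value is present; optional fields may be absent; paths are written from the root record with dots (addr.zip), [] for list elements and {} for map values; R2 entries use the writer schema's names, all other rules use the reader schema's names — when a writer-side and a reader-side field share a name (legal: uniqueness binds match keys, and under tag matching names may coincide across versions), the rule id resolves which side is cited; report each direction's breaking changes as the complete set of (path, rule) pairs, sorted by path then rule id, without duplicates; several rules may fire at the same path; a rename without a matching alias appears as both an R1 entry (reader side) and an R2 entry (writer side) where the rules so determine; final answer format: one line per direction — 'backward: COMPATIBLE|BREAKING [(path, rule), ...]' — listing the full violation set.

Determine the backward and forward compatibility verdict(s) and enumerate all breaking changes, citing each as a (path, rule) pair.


backward: BREAKING [(geo.latitude, R4)]; forward: COMPATIBLE []

each type pair in Shipment: writer, then reader
backward analysis of Shipment with v2 as reader and v1 as writer:
  geo <- geo (Geo -> Geo, writer required)
  payload <- payload (bytes -> bytes, writer required)
  score <- score (float32 -> float32, writer required)
  seq <- seq (int32 -> int32, writer required)
  zip <- zip (int64 -> int64, writer optional)
  verified <- verified (bool -> bool, writer required)
  age <- age (int64 -> int64, writer required)
  geo.latitude <- geo.latitude (float32 -> float32, writer optional)
  leftover writer field: geo.enabled
  R4 fires at geo.latitude
  backward on Shipment therefore BREAKING (1)
forward analysis of Shipment with v1 as reader and v2 as writer:
  geo <- geo (Geo -> Geo, writer required)
  payload <- payload (bytes -> bytes, writer required)
  score <- score (float32 -> float32, writer required)
  seq <- seq (int32 -> int32, writer required)
  zip <- zip (int64 -> int64, writer optional)
  verified <- verified (bool -> bool, writer required)
  age <- age (int64 -> int64, writer required)
  geo.enabled: no writer match
  geo.latitude <- geo.latitude (float32 -> float32, writer required)
  => no violations; forward on Shipment: COMPATIBLE


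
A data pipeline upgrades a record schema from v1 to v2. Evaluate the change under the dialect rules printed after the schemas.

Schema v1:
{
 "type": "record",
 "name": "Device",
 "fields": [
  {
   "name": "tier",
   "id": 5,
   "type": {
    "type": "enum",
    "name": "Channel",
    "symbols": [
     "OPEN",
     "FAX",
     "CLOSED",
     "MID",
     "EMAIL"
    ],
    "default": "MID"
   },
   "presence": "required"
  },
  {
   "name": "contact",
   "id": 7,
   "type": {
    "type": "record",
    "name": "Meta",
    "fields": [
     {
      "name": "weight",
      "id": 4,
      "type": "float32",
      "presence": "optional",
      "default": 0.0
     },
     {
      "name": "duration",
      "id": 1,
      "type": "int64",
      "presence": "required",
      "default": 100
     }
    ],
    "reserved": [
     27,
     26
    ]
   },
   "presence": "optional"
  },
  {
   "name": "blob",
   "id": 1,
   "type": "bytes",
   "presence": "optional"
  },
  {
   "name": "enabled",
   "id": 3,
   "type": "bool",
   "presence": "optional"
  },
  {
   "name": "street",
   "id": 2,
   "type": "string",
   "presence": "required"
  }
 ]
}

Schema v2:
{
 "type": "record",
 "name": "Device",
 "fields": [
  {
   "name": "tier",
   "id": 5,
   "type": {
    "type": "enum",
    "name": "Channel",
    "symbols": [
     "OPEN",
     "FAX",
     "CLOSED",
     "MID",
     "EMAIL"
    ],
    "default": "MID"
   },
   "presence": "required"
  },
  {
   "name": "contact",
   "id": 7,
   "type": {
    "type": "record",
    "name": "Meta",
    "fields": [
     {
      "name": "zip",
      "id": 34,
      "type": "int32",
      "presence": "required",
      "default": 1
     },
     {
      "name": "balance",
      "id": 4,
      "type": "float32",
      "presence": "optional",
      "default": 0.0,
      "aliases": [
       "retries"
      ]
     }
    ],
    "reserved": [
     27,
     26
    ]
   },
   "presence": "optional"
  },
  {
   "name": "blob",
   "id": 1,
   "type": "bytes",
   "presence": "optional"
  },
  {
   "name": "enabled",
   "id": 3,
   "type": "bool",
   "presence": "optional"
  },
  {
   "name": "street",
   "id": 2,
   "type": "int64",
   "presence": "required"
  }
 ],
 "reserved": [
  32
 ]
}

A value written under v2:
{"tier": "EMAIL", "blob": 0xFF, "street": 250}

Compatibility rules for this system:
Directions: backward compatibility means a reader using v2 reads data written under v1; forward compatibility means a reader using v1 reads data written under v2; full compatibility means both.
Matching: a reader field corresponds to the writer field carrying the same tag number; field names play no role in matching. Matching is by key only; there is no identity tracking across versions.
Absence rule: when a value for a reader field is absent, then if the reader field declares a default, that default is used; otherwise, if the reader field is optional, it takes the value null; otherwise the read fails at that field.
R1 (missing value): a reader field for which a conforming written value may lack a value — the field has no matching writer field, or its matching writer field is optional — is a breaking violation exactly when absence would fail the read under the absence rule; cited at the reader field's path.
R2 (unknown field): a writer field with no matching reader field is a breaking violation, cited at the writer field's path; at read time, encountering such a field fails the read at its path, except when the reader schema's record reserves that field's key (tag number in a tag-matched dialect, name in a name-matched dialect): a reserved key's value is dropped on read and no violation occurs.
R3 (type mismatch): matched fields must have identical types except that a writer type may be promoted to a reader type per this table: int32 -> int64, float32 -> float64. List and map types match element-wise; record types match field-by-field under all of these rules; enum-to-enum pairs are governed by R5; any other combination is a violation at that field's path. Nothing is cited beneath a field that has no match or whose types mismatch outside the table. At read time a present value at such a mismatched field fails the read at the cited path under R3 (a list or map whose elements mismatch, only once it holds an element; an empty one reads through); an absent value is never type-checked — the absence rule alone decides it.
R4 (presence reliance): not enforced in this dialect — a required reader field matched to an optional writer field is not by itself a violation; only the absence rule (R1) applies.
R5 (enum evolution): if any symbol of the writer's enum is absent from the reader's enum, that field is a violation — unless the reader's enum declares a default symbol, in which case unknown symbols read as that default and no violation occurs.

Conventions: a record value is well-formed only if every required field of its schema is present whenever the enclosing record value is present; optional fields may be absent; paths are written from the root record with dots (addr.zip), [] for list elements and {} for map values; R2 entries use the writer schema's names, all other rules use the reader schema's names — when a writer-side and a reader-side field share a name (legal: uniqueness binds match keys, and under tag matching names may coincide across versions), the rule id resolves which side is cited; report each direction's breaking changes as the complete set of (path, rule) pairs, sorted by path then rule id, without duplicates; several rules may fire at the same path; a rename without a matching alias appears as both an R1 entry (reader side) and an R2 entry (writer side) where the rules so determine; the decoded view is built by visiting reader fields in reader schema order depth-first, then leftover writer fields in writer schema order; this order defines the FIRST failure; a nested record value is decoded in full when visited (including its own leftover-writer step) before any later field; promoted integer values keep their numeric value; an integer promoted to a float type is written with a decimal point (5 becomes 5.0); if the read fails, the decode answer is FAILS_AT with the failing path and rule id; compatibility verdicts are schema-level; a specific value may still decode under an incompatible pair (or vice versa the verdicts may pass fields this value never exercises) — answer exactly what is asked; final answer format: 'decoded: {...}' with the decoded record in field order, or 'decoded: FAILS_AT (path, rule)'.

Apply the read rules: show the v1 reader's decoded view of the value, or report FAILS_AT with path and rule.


each type pair in Device: writer, then reader
decoding the Device value with the v1 reader:
  tier := "EMAIL"
  contact := null (not supplied -> null)
  blob := 0xFF
  enabled := null (not supplied -> null)
  read fails at street under R3
  => FAILS_AT (street, R3)
remaining Device differences; none change what is asked:
  removed field duration from record Meta -> changes Device's schema-level verdicts only — the decode of this value is the same
  added field zip to record Meta: required int32, tag 34, default 1 (in v2 it sits immediately before balance) -> changes Device's schema-level verdicts only — the decode of this value is the same
  renamed field weight to balance in record Meta -> fires no rule on Device under this dialect and leaves the result unchanged

decoded: FAILS_AT (street, R3)
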